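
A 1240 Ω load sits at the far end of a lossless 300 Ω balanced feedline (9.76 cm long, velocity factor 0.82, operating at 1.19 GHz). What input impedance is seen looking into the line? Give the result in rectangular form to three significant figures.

Z_in ≈ 833 + j556 Ω

λ = v/f = 0.82·c / 1.19 GHz = 0.207 m
βl = 2π·l/λ = 2π × 0.472 = 170°
tan(βl) = tan(170°) = -0.177
Z_in = Z_0·(Z_L + jZ_0·tanβl)/(Z_0 + jZ_L·tanβl)
     = 300·(1240 − j53.1)/(300 − j219)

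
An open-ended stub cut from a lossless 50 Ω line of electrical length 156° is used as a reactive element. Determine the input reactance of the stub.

X_in ≈ 112 Ω (inductive)

tan(βl) = -0.445
For an open-ended stub, Z_in = −jZ_0·cot(βl) = −jZ_0/tan(βl)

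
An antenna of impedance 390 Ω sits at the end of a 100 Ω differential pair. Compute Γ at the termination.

Γ = (Z_L − Z_0)/(Z_L + Z_0) = (390 − 100)/(390 + 100) = 290/490

Γ = 0.592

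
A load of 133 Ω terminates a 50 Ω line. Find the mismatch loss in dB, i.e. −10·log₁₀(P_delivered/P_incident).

Γ = (133 − 50)/(133 + 50) = 0.454
|Γ|² = 0.206, so P_del/P_inc = 1 − |Γ|² = 0.794
ML = −10·log₁₀(1 − |Γ|²)

mismatch loss ≈ 1 dB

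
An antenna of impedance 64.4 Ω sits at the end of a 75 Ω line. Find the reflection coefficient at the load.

Γ = -0.076

Γ = (Z_L − Z_0)/(Z_L + Z_0) = (64.4 − 75)/(64.4 + 75) = -10.6/139.4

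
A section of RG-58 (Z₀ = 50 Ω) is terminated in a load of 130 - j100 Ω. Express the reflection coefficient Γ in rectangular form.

Γ ≈ 0.575 − j0.236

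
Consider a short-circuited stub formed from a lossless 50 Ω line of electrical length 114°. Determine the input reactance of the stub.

X_in ≈ -112 Ω (capacitive)

tan(βl) = -2.25
For a short-circuited stub, Z_in = jZ_0·tan(βl)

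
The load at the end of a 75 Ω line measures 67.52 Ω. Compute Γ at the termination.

Γ = -0.0525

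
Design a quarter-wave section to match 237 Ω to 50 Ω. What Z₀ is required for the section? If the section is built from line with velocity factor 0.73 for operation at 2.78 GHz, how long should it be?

Z_qwt ≈ 109 Ω; length ≈ 1.97 cm

Z_qwt = √(Z_0·R_L) = √(50 × 237) = √11850
λ = 0.73·c/f = 0.0788 m, so l = λ/4 = 0.0197 m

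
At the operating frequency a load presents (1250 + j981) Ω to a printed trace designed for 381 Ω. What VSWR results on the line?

Γ = (Z_L − Z_0)/(Z_L + Z_0) = (869 + j981)/(1631 + j981)
|Γ| = 1310/1900 = 0.689
VSWR = (1 + |Γ|)/(1 − |Γ|) = 1.69/0.311

VSWR ≈ 5.42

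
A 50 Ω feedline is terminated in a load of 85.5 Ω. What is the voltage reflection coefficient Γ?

Γ = 0.262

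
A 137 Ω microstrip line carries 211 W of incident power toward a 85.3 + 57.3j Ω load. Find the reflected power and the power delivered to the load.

P_reflected ≈ 23.8 W; P_delivered ≈ 187 W

|Γ| = |(-51.7 + j57.3)/(222.3 + j57.3)| = 0.336
|Γ|² = 0.113
P_refl = |Γ|²·P_inc = 23.8 W, P_del = (1 − |Γ|²)·P_inc = 187 W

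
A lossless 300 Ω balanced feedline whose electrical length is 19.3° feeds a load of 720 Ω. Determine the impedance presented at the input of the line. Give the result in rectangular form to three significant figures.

Z_in ≈ 474 − j293 Ω

tan(βl) = tan(19.3°) = 0.35
Z_in = Z_0·(Z_L + jZ_0·tanβl)/(Z_0 + jZ_L·tanβl)
     = 300·(720 + j105)/(300 + j252)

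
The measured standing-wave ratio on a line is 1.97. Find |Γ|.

|Γ| ≈ 0.327

|Γ| = (S − 1)/(S + 1) = (1.97 − 1)/(1.97 + 1) = 0.97/2.97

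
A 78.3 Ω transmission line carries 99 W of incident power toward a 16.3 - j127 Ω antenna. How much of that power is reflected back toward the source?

P_reflected ≈ 78.8 W

|Γ| = |(-62 − j127)/(94.6 − j127)| = 0.892
|Γ|² = 0.796
P_refl = |Γ|²·P_inc = 78.8 W, P_del = (1 − |Γ|²)·P_inc = 20.2 W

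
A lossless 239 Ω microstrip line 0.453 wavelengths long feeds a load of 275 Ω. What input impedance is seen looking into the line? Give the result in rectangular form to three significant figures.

Z_in ≈ 268 + j21 Ω

βl = 2π × 0.453 = 163°
tan(βl) = tan(163°) = -0.304
Z_in = Z_0·(Z_L + jZ_0·tanβl)/(Z_0 + jZ_L·tanβl)
     = 239·(275 − j72.7)/(239 − j83.7)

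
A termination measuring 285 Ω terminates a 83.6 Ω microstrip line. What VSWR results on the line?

VSWR ≈ 3.41

For a purely resistive load, VSWR = R_L/Z_0 or Z_0/R_L (whichever > 1) = 285/83.6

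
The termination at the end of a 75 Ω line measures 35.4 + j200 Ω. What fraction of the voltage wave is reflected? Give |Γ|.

Γ = (Z_L − Z_0)/(Z_L + Z_0) = (-39.6 + j200)/(110.4 + j200)
|Γ| = 204/228

|Γ| ≈ 0.892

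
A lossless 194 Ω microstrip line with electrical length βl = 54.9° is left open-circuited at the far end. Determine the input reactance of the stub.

tan(βl) = 1.42
For an open-circuited stub, Z_in = −jZ_0·cot(βl) = −jZ_0/tan(βl)

X_in ≈ -136 Ω (capacitive)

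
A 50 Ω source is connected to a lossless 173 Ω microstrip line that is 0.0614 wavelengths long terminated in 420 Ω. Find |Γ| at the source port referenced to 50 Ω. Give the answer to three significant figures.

|Γ| ≈ 0.764

βl = 2π × 0.0614 = 22.1°
tan(βl) = 0.406
Z_in = Z_0·(Z_L + jZ_0·tanβl)/(Z_0 + jZ_L·tanβl) = 248 − j174 Ω
Γ_s = (Z_in − Z_s)/(Z_in + Z_s) = (198 − j174)/(298 − j174), |Γ_s| = 0.764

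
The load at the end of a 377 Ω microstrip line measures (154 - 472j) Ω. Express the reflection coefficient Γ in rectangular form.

Γ ≈ 0.207 − j0.705

Γ = (Z_L − Z_0)/(Z_L + Z_0) = (-223 − j472)/(531 − j472)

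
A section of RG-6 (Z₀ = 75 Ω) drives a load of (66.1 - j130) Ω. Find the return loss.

RL ≈ 3.36 dB

Γ = (-8.9 − j130)/(141.1 − j130), |Γ| = 0.679
RL = −20·log₁₀|Γ| = −20·log₁₀(0.679)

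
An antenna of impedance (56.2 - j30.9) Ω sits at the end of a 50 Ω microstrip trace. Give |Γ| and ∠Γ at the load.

Γ = (Z_L − Z_0)/(Z_L + Z_0) = (6.2 − j30.9)/(106.2 − j30.9)
|Γ| = 31.5/111 = 0.285

Γ ≈ 0.285 ∠ -62.4°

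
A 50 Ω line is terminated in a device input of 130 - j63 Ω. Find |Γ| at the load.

Γ = (Z_L − Z_0)/(Z_L + Z_0) = (80 − j63)/(180 − j63)
|Γ| = 102/191

|Γ| ≈ 0.534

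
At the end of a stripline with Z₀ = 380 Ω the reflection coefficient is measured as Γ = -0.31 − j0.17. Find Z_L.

Z_L ≈ 191 − j74 Ω

Z_L = Z_0·(1 + Γ)/(1 − Γ) = 380·(0.69 − j0.17)/(1.31 + j0.17)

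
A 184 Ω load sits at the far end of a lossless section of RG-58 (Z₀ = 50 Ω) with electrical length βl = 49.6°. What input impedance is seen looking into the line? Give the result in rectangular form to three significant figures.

tan(βl) = tan(49.6°) = 1.17
Z_in = Z_0·(Z_L + jZ_0·tanβl)/(Z_0 + jZ_L·tanβl)
     = 50·(184 + j58.7)/(50 + j216)

Z_in ≈ 22.2 − j37.4 Ω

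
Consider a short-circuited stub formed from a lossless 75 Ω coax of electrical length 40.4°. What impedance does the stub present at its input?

tan(βl) = 0.851
For a short-circuited stub, Z_in = jZ_0·tan(βl)

Z_in ≈ +j63.8 Ω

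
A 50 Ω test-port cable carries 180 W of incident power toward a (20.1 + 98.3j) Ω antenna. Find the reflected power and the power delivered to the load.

P_reflected ≈ 130 W; P_delivered ≈ 49.6 W

|Γ| = |(-29.9 + j98.3)/(70.1 + j98.3)| = 0.851
|Γ|² = 0.724
P_refl = |Γ|²·P_inc = 130 W, P_del = (1 − |Γ|²)·P_inc = 49.6 W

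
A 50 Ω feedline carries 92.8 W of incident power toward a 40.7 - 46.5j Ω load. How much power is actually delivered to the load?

|Γ| = |(-9.3 − j46.5)/(90.7 − j46.5)| = 0.465
|Γ|² = 0.216
P_refl = |Γ|²·P_inc = 20.1 W, P_del = (1 − |Γ|²)·P_inc = 72.7 W

P_delivered ≈ 72.7 W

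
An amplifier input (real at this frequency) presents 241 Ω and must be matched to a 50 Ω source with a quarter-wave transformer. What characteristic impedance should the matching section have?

Z_qwt ≈ 110 Ω

Z_qwt = √(Z_0·R_L) = √(50 × 241) = √12050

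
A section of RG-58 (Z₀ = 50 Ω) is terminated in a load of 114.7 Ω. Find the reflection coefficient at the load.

Γ = 0.393

Γ = (Z_L − Z_0)/(Z_L + Z_0) = (114.7 − 50)/(114.7 + 50) = 64.7/164.7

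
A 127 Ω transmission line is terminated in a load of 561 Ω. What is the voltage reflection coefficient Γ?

Γ = 0.631

Γ = (Z_L − Z_0)/(Z_L + Z_0) = (561 − 127)/(561 + 127) = 434/688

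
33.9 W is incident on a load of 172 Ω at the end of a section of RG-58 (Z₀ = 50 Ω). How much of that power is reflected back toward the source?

P_reflected ≈ 10.2 W

Γ = (172 − 50)/(172 + 50) = 0.55
|Γ|² = 0.302
P_refl = |Γ|²·P_inc = 10.2 W, P_del = (1 − |Γ|²)·P_inc = 23.7 W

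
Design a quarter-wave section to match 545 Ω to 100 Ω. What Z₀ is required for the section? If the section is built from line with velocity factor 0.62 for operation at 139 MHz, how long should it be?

Z_qwt ≈ 233 Ω; length ≈ 33.5 cm

Z_qwt = √(Z_0·R_L) = √(100 × 545) = √54500
λ = 0.62·c/f = 1.34 m, so l = λ/4 = 0.335 m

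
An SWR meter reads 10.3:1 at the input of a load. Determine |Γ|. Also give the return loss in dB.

|Γ| = (S − 1)/(S + 1) = (10.3 − 1)/(10.3 + 1) = 9.3/11.3
RL = −20·log₁₀|Γ| = −20·log₁₀(0.823)

|Γ| ≈ 0.823; return loss ≈ 1.69 dB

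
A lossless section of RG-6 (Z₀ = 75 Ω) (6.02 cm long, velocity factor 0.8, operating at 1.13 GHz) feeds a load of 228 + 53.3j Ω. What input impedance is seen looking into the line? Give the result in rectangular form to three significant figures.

λ = v/f = 0.8·c / 1.13 GHz = 0.212 m
βl = 2π·l/λ = 2π × 0.283 = 102°
tan(βl) = tan(102°) = -4.69
Z_in = Z_0·(Z_L + jZ_0·tanβl)/(Z_0 + jZ_L·tanβl)
     = 75·(228 − j298)/(325 − j1070)

Z_in ≈ 23.6 + j8.82 Ω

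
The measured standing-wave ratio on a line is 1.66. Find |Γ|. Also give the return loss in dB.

|Γ| ≈ 0.248; return loss ≈ 12.1 dB

|Γ| = (S − 1)/(S + 1) = (1.66 − 1)/(1.66 + 1) = 0.66/2.66
RL = −20·log₁₀|Γ| = −20·log₁₀(0.248)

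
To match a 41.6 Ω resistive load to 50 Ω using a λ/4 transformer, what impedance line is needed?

Z_qwt ≈ 45.6 Ω

Z_qwt = √(Z_0·R_L) = √(50 × 41.6) = √2080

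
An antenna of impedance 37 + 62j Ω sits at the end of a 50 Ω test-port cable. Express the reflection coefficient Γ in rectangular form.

Γ = (Z_L − Z_0)/(Z_L + Z_0) = (-13 + j62)/(87 + j62)

Γ ≈ 0.238 + j0.543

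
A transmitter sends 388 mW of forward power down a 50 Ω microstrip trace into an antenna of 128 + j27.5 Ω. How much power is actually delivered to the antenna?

P_delivered ≈ 306 mW

|Γ| = |(78 + j27.5)/(178 + j27.5)| = 0.459
|Γ|² = 0.211
P_refl = |Γ|²·P_inc = 81.8 mW, P_del = (1 − |Γ|²)·P_inc = 306 mW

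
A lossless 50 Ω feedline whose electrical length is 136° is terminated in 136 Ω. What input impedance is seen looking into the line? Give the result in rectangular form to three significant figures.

Z_in ≈ 33.3 + j39.1 Ω

tan(βl) = tan(136°) = -0.966
Z_in = Z_0·(Z_L + jZ_0·tanβl)/(Z_0 + jZ_L·tanβl)
     = 50·(136 − j48.3)/(50 − j131)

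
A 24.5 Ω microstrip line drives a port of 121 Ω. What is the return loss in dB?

RL ≈ 3.57 dB

Γ = (121 − 24.5)/(121 + 24.5) = 0.663
RL = −20·log₁₀|Γ| = −20·log₁₀(0.663)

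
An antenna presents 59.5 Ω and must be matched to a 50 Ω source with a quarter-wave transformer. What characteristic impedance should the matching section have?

Z_qwt = √(Z_0·R_L) = √(50 × 59.5) = √2975

Z_qwt ≈ 54.5 Ω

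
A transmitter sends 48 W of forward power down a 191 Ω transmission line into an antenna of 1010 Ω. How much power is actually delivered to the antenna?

Γ = (1010 − 191)/(1010 + 191) = 0.682
|Γ|² = 0.465
P_refl = |Γ|²·P_inc = 22.3 W, P_del = (1 − |Γ|²)·P_inc = 25.7 W

P_delivered ≈ 25.7 W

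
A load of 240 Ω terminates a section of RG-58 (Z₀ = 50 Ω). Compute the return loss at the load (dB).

Γ = (240 − 50)/(240 + 50) = 0.655
RL = −20·log₁₀|Γ| = −20·log₁₀(0.655)

RL ≈ 3.67 dB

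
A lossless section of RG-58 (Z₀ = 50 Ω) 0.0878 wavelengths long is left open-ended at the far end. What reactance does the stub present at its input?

X_in ≈ -81.2 Ω (capacitive)

βl = 2π × 0.0878 = 31.6°
tan(βl) = 0.615
For an open-ended stub, Z_in = −jZ_0·cot(βl) = −jZ_0/tan(βl)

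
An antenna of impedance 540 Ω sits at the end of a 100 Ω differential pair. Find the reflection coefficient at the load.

Γ = (Z_L − Z_0)/(Z_L + Z_0) = (540 − 100)/(540 + 100) = 440/640

Γ = 0.688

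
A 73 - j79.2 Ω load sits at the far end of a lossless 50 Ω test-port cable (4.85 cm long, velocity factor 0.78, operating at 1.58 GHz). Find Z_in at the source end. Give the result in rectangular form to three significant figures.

Z_in ≈ 28.8 + j47.3 Ω

λ = v/f = 0.78·c / 1.58 GHz = 0.148 m
βl = 2π·l/λ = 2π × 0.327 = 118°
tan(βl) = tan(118°) = -1.89
Z_in = Z_0·(Z_L + jZ_0·tanβl)/(Z_0 + jZ_L·tanβl)
     = 50·(73 − j174)/(-99.6 − j138)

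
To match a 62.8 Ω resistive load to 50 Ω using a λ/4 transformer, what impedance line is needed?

Z_qwt = √(Z_0·R_L) = √(50 × 62.8) = √3140

Z_qwt ≈ 56 Ω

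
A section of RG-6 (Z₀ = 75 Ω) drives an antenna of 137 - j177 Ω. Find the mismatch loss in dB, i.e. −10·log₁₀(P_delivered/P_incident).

Γ = (62 − j177)/(212 − j177), |Γ| = 0.679
|Γ|² = 0.461, so P_del/P_inc = 1 − |Γ|² = 0.539
ML = −10·log₁₀(1 − |Γ|²)

mismatch loss ≈ 2.69 dB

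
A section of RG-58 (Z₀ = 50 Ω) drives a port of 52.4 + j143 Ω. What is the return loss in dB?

Γ = (2.4 + j143)/(102.4 + j143), |Γ| = 0.813
RL = −20·log₁₀|Γ| = −20·log₁₀(0.813)

RL ≈ 1.8 dB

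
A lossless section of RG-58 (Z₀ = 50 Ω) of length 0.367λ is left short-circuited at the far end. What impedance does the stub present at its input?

Z_in ≈ −j55.3 Ω

βl = 2π × 0.367 = 132°
tan(βl) = -1.11
For a short-circuited stub, Z_in = jZ_0·tan(βl)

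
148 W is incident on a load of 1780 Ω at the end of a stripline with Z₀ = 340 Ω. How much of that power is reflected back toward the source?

Γ = (1780 − 340)/(1780 + 340) = 0.679
|Γ|² = 0.461
P_refl = |Γ|²·P_inc = 68.3 W, P_del = (1 − |Γ|²)·P_inc = 79.7 W

P_reflected ≈ 68.3 W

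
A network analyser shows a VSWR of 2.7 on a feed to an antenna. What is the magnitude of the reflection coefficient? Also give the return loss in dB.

|Γ| ≈ 0.459; return loss ≈ 6.76 dB

|Γ| = (S − 1)/(S + 1) = (2.7 − 1)/(2.7 + 1) = 1.7/3.7
RL = −20·log₁₀|Γ| = −20·log₁₀(0.459)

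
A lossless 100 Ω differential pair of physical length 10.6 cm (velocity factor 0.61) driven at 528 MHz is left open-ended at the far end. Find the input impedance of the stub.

λ = v/f = 0.61·c / 528 MHz = 0.347 m
βl = 2π·l/λ = 2π × 0.306 = 110°
tan(βl) = -2.73
For an open-ended stub, Z_in = −jZ_0·cot(βl) = −jZ_0/tan(βl)

Z_in ≈ +j36.6 Ω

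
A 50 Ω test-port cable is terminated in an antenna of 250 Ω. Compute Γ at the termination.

Γ = 0.667

Γ = (Z_L − Z_0)/(Z_L + Z_0) = (250 − 50)/(250 + 50) = 200/300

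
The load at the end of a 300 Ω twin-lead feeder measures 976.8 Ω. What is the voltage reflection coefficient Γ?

Γ = 0.53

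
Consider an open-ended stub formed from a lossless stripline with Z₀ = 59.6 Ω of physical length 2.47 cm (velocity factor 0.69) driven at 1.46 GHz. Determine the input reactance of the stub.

X_in ≈ -30.7 Ω (capacitive)

λ = v/f = 0.69·c / 1.46 GHz = 0.142 m
βl = 2π·l/λ = 2π × 0.174 = 62.7°
tan(βl) = 1.94
For an open-ended stub, Z_in = −jZ_0·cot(βl) = −jZ_0/tan(βl)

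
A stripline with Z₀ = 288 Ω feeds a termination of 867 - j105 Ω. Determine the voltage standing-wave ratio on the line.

VSWR ≈ 3.06

Γ = (Z_L − Z_0)/(Z_L + Z_0) = (579 − j105)/(1155 − j105)
|Γ| = 588/1160 = 0.507
VSWR = (1 + |Γ|)/(1 − |Γ|) = 1.51/0.493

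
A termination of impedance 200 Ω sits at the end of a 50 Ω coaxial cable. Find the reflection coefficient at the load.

Γ = (Z_L − Z_0)/(Z_L + Z_0) = (200 − 50)/(200 + 50) = 150/250

Γ = 0.6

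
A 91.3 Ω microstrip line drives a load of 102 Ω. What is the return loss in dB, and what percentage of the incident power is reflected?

RL ≈ 25.1 dB; 0.306% of incident power reflected

Γ = (102 − 91.3)/(102 + 91.3) = 0.0554
RL = −20·log₁₀(0.0554) = 25.1 dB
P_refl/P_inc = |Γ|² = 0.00306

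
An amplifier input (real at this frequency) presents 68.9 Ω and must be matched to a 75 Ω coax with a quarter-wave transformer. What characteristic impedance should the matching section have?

Z_qwt ≈ 71.9 Ω

Z_qwt = √(Z_0·R_L) = √(75 × 68.9) = √5168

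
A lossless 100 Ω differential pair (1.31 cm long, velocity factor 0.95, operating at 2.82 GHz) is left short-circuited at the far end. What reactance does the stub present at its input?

X_in ≈ 106 Ω (inductive)

λ = v/f = 0.95·c / 2.82 GHz = 0.101 m
βl = 2π·l/λ = 2π × 0.13 = 46.7°
tan(βl) = 1.06
For a short-circuited stub, Z_in = jZ_0·tan(βl)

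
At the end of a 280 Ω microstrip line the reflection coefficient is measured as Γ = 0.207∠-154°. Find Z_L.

Z_L = Z_0·(1 + Γ)/(1 − Γ) = 280·(0.814 − j0.0907)/(1.19 + j0.0907)

Z_L ≈ 189 − j35.9 Ω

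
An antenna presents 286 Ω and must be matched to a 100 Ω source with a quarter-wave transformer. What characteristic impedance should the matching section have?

Z_qwt ≈ 169 Ω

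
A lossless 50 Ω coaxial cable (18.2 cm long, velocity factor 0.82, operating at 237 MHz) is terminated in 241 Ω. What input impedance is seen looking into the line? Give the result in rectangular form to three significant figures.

Z_in ≈ 12.9 − j24 Ω

λ = v/f = 0.82·c / 237 MHz = 1.04 m
βl = 2π·l/λ = 2π × 0.175 = 63.1°
tan(βl) = tan(63.1°) = 1.97
Z_in = Z_0·(Z_L + jZ_0·tanβl)/(Z_0 + jZ_L·tanβl)
     = 50·(241 + j98.7)/(50 + j476)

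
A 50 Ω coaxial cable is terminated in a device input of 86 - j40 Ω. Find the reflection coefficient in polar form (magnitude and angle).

Γ ≈ 0.38 ∠ -31.6°

Γ = (Z_L − Z_0)/(Z_L + Z_0) = (36 − j40)/(136 − j40)
|Γ| = 53.8/142 = 0.38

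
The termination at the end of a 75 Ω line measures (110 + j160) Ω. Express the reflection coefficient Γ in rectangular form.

Γ = (Z_L − Z_0)/(Z_L + Z_0) = (35 + j160)/(185 + j160)

Γ ≈ 0.536 + j0.401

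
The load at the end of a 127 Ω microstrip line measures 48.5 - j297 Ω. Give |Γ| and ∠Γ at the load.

Γ ≈ 0.89 ∠ -45.4°

Γ = (Z_L − Z_0)/(Z_L + Z_0) = (-78.5 − j297)/(175.5 − j297)
|Γ| = 307/345 = 0.89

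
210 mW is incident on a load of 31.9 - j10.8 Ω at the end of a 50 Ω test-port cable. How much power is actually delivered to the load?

P_delivered ≈ 196 mW

|Γ| = |(-18.1 − j10.8)/(81.9 − j10.8)| = 0.255
|Γ|² = 0.0651
P_refl = |Γ|²·P_inc = 13.7 mW, P_del = (1 − |Γ|²)·P_inc = 196 mW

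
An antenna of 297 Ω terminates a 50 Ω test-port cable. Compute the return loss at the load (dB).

Γ = (297 − 50)/(297 + 50) = 0.712
RL = −20·log₁₀|Γ| = −20·log₁₀(0.712)

RL ≈ 2.95 dB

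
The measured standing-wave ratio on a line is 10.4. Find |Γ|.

|Γ| ≈ 0.825

|Γ| = (S − 1)/(S + 1) = (10.4 − 1)/(10.4 + 1) = 9.4/11.4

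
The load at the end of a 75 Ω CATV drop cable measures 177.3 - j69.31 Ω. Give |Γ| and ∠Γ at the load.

Γ = (Z_L − Z_0)/(Z_L + Z_0) = (102.3 − j69.31)/(252.3 − j69.31)
|Γ| = 124/262 = 0.472

Γ ≈ 0.472 ∠ -18.8°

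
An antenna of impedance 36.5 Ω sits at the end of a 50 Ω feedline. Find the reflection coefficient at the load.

Γ = (Z_L − Z_0)/(Z_L + Z_0) = (36.5 − 50)/(36.5 + 50) = -13.5/86.5

Γ = -0.156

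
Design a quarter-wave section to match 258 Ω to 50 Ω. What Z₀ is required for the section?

Z_qwt ≈ 114 Ω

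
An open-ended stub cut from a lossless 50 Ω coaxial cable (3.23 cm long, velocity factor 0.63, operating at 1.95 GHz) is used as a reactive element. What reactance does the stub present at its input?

λ = v/f = 0.63·c / 1.95 GHz = 0.0969 m
βl = 2π·l/λ = 2π × 0.333 = 120°
tan(βl) = -1.73
For an open-ended stub, Z_in = −jZ_0·cot(βl) = −jZ_0/tan(βl)

X_in ≈ 28.8 Ω (inductive)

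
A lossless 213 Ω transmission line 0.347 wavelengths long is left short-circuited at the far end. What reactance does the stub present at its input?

X_in ≈ -305 Ω (capacitive)

βl = 2π × 0.347 = 125°
tan(βl) = -1.43
For a short-circuited stub, Z_in = jZ_0·tan(βl)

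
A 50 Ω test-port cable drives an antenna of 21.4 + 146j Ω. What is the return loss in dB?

Γ = (-28.6 + j146)/(71.4 + j146), |Γ| = 0.915
RL = −20·log₁₀|Γ| = −20·log₁₀(0.915)

RL ≈ 0.768 dB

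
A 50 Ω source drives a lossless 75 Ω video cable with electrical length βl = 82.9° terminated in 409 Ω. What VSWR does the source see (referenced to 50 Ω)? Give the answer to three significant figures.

VSWR ≈ 3.71

tan(βl) = 8.03
Z_in = Z_0·(Z_L + jZ_0·tanβl)/(Z_0 + jZ_L·tanβl) = 14 − j9.02 Ω
Γ_s = (Z_in − Z_s)/(Z_in + Z_s) = (-36 − j9.02)/(64 − j9.02), |Γ_s| = 0.575
VSWR = (1 + |Γ_s|)/(1 − |Γ_s|)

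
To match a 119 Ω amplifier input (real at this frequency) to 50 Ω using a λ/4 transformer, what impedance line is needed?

Z_qwt ≈ 77.1 Ω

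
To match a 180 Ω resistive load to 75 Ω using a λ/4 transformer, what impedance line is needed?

Z_qwt ≈ 116 Ω

Z_qwt = √(Z_0·R_L) = √(75 × 180) = √13500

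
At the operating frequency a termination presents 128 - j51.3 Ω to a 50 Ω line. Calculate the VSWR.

Γ = (Z_L − Z_0)/(Z_L + Z_0) = (78 − j51.3)/(178 − j51.3)
|Γ| = 93.4/185 = 0.504
VSWR = (1 + |Γ|)/(1 − |Γ|) = 1.5/0.496

VSWR ≈ 3.03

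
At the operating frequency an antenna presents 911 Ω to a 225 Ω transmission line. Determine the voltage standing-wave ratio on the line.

VSWR ≈ 4.05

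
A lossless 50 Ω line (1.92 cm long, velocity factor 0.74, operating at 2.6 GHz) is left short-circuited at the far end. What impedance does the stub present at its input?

λ = v/f = 0.74·c / 2.6 GHz = 0.0854 m
βl = 2π·l/λ = 2π × 0.225 = 81°
tan(βl) = 6.28
For a short-circuited stub, Z_in = jZ_0·tan(βl)

Z_in ≈ +j314 Ω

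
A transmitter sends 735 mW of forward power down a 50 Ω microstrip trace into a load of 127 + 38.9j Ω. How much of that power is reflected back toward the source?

P_reflected ≈ 167 mW

|Γ| = |(77 + j38.9)/(177 + j38.9)| = 0.476
|Γ|² = 0.227
P_refl = |Γ|²·P_inc = 167 mW, P_del = (1 − |Γ|²)·P_inc = 568 mW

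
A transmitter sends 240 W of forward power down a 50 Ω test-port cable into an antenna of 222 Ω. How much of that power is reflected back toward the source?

Γ = (222 − 50)/(222 + 50) = 0.632
|Γ|² = 0.4
P_refl = |Γ|²·P_inc = 96 W, P_del = (1 − |Γ|²)·P_inc = 144 W

P_reflected ≈ 96 W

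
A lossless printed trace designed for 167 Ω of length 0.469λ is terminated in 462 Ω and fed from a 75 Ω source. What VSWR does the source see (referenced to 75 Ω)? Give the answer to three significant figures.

VSWR ≈ 6

βl = 2π × 0.469 = 169°
tan(βl) = -0.197
Z_in = Z_0·(Z_L + jZ_0·tanβl)/(Z_0 + jZ_L·tanβl) = 370 + j169 Ω
Γ_s = (Z_in − Z_s)/(Z_in + Z_s) = (295 + j169)/(445 + j169), |Γ_s| = 0.714
VSWR = (1 + |Γ_s|)/(1 − |Γ_s|)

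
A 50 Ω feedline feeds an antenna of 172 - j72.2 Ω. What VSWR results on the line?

VSWR ≈ 4.09

Γ = (Z_L − Z_0)/(Z_L + Z_0) = (122 − j72.2)/(222 − j72.2)
|Γ| = 142/233 = 0.607
VSWR = (1 + |Γ|)/(1 − |Γ|) = 1.61/0.393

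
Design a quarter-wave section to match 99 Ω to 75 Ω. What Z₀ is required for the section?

Z_qwt = √(Z_0·R_L) = √(75 × 99) = √7425

Z_qwt ≈ 86.2 Ω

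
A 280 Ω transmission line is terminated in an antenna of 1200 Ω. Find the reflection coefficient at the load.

Γ = 0.622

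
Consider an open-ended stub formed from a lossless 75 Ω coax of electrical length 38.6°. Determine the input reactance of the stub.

X_in ≈ -94 Ω (capacitive)

tan(βl) = 0.798
For an open-ended stub, Z_in = −jZ_0·cot(βl) = −jZ_0/tan(βl)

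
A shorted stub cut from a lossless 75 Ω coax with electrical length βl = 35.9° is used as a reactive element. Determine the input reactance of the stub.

X_in ≈ 54.3 Ω (inductive)

tan(βl) = 0.724
For a shorted stub, Z_in = jZ_0·tan(βl)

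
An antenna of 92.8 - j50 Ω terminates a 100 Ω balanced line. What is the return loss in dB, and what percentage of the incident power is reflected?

RL ≈ 11.9 dB; 6.43% of incident power reflected

Γ = (-7.2 − j50)/(192.8 − j50), |Γ| = 0.254
RL = −20·log₁₀(0.254) = 11.9 dB
P_refl/P_inc = |Γ|² = 0.0643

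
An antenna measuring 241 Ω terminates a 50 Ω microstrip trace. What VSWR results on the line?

VSWR ≈ 4.82

For a purely resistive load, VSWR = R_L/Z_0 or Z_0/R_L (whichever > 1) = 241/50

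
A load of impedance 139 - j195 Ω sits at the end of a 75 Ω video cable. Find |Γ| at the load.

|Γ| ≈ 0.709

Γ = (Z_L − Z_0)/(Z_L + Z_0) = (64 − j195)/(214 − j195)
|Γ| = 205/290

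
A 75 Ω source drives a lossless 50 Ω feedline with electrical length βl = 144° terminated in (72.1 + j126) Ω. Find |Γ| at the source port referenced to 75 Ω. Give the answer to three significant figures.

tan(βl) = -0.727
Z_in = Z_0·(Z_L + jZ_0·tanβl)/(Z_0 + jZ_L·tanβl) = 12.1 + j36.2 Ω
Γ_s = (Z_in − Z_s)/(Z_in + Z_s) = (-62.9 + j36.2)/(87.1 + j36.2), |Γ_s| = 0.769

|Γ| ≈ 0.769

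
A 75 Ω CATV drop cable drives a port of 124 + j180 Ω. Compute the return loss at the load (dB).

Γ = (49 + j180)/(199 + j180), |Γ| = 0.695
RL = −20·log₁₀|Γ| = −20·log₁₀(0.695)

RL ≈ 3.16 dB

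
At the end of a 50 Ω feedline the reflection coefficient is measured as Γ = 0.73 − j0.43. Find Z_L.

Z_L ≈ 54.7 − j167 Ω

Z_L = Z_0·(1 + Γ)/(1 − Γ) = 50·(1.73 − j0.43)/(0.27 + j0.43)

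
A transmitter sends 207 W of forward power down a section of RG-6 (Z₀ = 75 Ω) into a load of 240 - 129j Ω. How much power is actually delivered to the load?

P_delivered ≈ 129 W

|Γ| = |(165 − j129)/(315 − j129)| = 0.615
|Γ|² = 0.379
P_refl = |Γ|²·P_inc = 78.4 W, P_del = (1 − |Γ|²)·P_inc = 129 W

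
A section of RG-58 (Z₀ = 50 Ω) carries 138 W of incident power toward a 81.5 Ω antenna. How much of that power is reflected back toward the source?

Γ = (81.5 − 50)/(81.5 + 50) = 0.24
|Γ|² = 0.0574
P_refl = |Γ|²·P_inc = 7.92 W, P_del = (1 − |Γ|²)·P_inc = 130 W

P_reflected ≈ 7.92 W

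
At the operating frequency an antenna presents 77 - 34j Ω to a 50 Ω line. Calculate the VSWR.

VSWR ≈ 1.99

Γ = (Z_L − Z_0)/(Z_L + Z_0) = (27 − j34)/(127 − j34)
|Γ| = 43.4/131 = 0.33
VSWR = (1 + |Γ|)/(1 − |Γ|) = 1.33/0.67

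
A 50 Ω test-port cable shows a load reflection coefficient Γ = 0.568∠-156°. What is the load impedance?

Z_L ≈ 14.3 − j9.79 Ω

Z_L = Z_0·(1 + Γ)/(1 − Γ) = 50·(0.481 − j0.231)/(1.52 + j0.231)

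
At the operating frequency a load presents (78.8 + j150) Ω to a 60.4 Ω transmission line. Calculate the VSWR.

Γ = (Z_L − Z_0)/(Z_L + Z_0) = (18.4 + j150)/(139.2 + j150)
|Γ| = 151/205 = 0.738
VSWR = (1 + |Γ|)/(1 − |Γ|) = 1.74/0.262

VSWR ≈ 6.65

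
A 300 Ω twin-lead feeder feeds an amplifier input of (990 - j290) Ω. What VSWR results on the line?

VSWR ≈ 3.61

Γ = (Z_L − Z_0)/(Z_L + Z_0) = (690 − j290)/(1290 − j290)
|Γ| = 748/1320 = 0.566
VSWR = (1 + |Γ|)/(1 − |Γ|) = 1.57/0.434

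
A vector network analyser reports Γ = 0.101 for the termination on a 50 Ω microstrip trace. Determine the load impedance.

Z_L = Z_0·(1 + Γ)/(1 − Γ) = 50·(1.1)/(0.899)

Z_L ≈ 61.2 Ω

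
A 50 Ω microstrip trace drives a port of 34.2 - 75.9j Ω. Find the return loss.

RL ≈ 3.3 dB

Γ = (-15.8 − j75.9)/(84.2 − j75.9), |Γ| = 0.684
RL = −20·log₁₀|Γ| = −20·log₁₀(0.684)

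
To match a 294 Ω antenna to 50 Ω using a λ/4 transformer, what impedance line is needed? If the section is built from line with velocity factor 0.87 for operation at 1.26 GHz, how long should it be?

Z_qwt = √(Z_0·R_L) = √(50 × 294) = √14700
λ = 0.87·c/f = 0.207 m, so l = λ/4 = 0.0518 m

Z_qwt ≈ 121 Ω; length ≈ 5.18 cm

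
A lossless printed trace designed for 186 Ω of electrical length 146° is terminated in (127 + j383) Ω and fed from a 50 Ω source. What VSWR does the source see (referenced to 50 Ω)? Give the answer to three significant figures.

VSWR ≈ 10.4

tan(βl) = -0.675
Z_in = Z_0·(Z_L + jZ_0·tanβl)/(Z_0 + jZ_L·tanβl) = 31.2 + j114 Ω
Γ_s = (Z_in − Z_s)/(Z_in + Z_s) = (-18.8 + j114)/(81.2 + j114), |Γ_s| = 0.825
VSWR = (1 + |Γ_s|)/(1 − |Γ_s|)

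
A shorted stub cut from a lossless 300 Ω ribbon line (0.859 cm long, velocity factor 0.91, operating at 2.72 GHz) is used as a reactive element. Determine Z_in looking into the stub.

Z_in ≈ +j179 Ω

λ = v/f = 0.91·c / 2.72 GHz = 0.1 m
βl = 2π·l/λ = 2π × 0.0856 = 30.8°
tan(βl) = 0.596
For a shorted stub, Z_in = jZ_0·tan(βl)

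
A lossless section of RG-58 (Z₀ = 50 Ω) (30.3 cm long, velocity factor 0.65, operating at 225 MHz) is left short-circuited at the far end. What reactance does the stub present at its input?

X_in ≈ -69.2 Ω (capacitive)

λ = v/f = 0.65·c / 225 MHz = 0.867 m
βl = 2π·l/λ = 2π × 0.35 = 126°
tan(βl) = -1.38
For a short-circuited stub, Z_in = jZ_0·tan(βl)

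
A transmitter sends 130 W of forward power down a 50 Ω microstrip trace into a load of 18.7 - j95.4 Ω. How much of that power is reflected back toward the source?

P_reflected ≈ 94.8 W

|Γ| = |(-31.3 − j95.4)/(68.7 − j95.4)| = 0.854
|Γ|² = 0.729
P_refl = |Γ|²·P_inc = 94.8 W, P_del = (1 − |Γ|²)·P_inc = 35.2 W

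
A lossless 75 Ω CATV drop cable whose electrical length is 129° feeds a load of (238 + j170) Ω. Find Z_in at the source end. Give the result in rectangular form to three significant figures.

tan(βl) = tan(129°) = -1.23
Z_in = Z_0·(Z_L + jZ_0·tanβl)/(Z_0 + jZ_L·tanβl)
     = 75·(238 + j77.4)/(285 − j294)

Z_in ≈ 20.2 + j41.2 Ω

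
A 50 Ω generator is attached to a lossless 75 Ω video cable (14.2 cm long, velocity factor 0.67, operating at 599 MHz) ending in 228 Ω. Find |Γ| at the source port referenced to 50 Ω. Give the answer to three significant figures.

λ = v/f = 0.67·c / 599 MHz = 0.336 m
βl = 2π·l/λ = 2π × 0.423 = 152°
tan(βl) = -0.524
Z_in = Z_0·(Z_L + jZ_0·tanβl)/(Z_0 + jZ_L·tanβl) = 82.1 + j91.6 Ω
Γ_s = (Z_in − Z_s)/(Z_in + Z_s) = (32.1 + j91.6)/(132 + j91.6), |Γ_s| = 0.604

|Γ| ≈ 0.604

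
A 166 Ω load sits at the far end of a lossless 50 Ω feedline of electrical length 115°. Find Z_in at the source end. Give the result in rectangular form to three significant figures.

Z_in ≈ 18 + j20.8 Ω

tan(βl) = tan(115°) = -2.14
Z_in = Z_0·(Z_L + jZ_0·tanβl)/(Z_0 + jZ_L·tanβl)
     = 50·(166 − j107)/(50 − j356)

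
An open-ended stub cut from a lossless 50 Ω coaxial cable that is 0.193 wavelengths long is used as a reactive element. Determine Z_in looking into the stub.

Z_in ≈ −j18.7 Ω

βl = 2π × 0.193 = 69.5°
tan(βl) = 2.67
For an open-ended stub, Z_in = −jZ_0·cot(βl) = −jZ_0/tan(βl)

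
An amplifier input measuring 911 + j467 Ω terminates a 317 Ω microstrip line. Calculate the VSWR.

VSWR ≈ 3.71

Γ = (Z_L − Z_0)/(Z_L + Z_0) = (594 + j467)/(1228 + j467)
|Γ| = 756/1310 = 0.575
VSWR = (1 + |Γ|)/(1 − |Γ|) = 1.58/0.425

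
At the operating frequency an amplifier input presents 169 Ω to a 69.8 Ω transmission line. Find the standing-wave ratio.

VSWR ≈ 2.42

Γ = (169 − 69.8)/(169 + 69.8) = 0.415
VSWR = (1 + 0.415)/(1 − 0.415)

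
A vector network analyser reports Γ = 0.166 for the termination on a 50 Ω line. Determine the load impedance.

Z_L ≈ 69.9 Ω

Z_L = Z_0·(1 + Γ)/(1 − Γ) = 50·(1.17)/(0.834)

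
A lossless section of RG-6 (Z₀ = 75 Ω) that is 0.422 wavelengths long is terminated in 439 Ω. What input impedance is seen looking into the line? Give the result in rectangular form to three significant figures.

βl = 2π × 0.422 = 152°
tan(βl) = tan(152°) = -0.534
Z_in = Z_0·(Z_L + jZ_0·tanβl)/(Z_0 + jZ_L·tanβl)
     = 75·(439 − j40)/(75 − j234)

Z_in ≈ 52.5 + j124 Ω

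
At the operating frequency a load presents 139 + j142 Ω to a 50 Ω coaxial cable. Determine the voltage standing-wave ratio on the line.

Γ = (Z_L − Z_0)/(Z_L + Z_0) = (89 + j142)/(189 + j142)
|Γ| = 168/236 = 0.709
VSWR = (1 + |Γ|)/(1 − |Γ|) = 1.71/0.291

VSWR ≈ 5.87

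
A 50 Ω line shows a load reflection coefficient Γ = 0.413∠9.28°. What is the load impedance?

Z_L = Z_0·(1 + Γ)/(1 − Γ) = 50·(1.41 + j0.0666)/(0.592 − j0.0666)

Z_L ≈ 117 + j18.7 Ω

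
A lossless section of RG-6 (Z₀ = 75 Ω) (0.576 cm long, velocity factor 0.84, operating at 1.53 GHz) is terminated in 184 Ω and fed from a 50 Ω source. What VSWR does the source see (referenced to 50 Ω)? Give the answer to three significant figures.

VSWR ≈ 3.59

λ = v/f = 0.84·c / 1.53 GHz = 0.165 m
βl = 2π·l/λ = 2π × 0.035 = 12.6°
tan(βl) = 0.223
Z_in = Z_0·(Z_L + jZ_0·tanβl)/(Z_0 + jZ_L·tanβl) = 149 − j64.7 Ω
Γ_s = (Z_in − Z_s)/(Z_in + Z_s) = (98.6 − j64.7)/(199 − j64.7), |Γ_s| = 0.564
VSWR = (1 + |Γ_s|)/(1 − |Γ_s|)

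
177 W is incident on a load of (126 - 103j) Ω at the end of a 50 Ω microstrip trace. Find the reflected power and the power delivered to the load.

|Γ| = |(76 − j103)/(176 − j103)| = 0.628
|Γ|² = 0.394
P_refl = |Γ|²·P_inc = 69.7 W, P_del = (1 − |Γ|²)·P_inc = 107 W

P_reflected ≈ 69.7 W; P_delivered ≈ 107 W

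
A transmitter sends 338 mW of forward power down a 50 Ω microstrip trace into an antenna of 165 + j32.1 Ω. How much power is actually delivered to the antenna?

P_delivered ≈ 236 mW

|Γ| = |(115 + j32.1)/(215 + j32.1)| = 0.549
|Γ|² = 0.302
P_refl = |Γ|²·P_inc = 102 mW, P_del = (1 − |Γ|²)·P_inc = 236 mW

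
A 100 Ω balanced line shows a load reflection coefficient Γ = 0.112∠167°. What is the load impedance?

Z_L ≈ 80.2 + j4.09 Ω

Z_L = Z_0·(1 + Γ)/(1 − Γ) = 100·(0.891 + j0.0252)/(1.11 − j0.0252)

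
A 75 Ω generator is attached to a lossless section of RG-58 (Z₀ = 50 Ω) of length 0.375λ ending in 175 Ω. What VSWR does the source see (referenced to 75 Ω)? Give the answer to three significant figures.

βl = 2π × 0.375 = 135°
tan(βl) = -1
Z_in = Z_0·(Z_L + jZ_0·tanβl)/(Z_0 + jZ_L·tanβl) = 26.4 + j42.5 Ω
Γ_s = (Z_in − Z_s)/(Z_in + Z_s) = (-48.6 + j42.5)/(101 + j42.5), |Γ_s| = 0.587
VSWR = (1 + |Γ_s|)/(1 − |Γ_s|)

VSWR ≈ 3.84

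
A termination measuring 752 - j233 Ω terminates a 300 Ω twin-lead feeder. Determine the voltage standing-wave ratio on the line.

VSWR ≈ 2.79

Γ = (Z_L − Z_0)/(Z_L + Z_0) = (452 − j233)/(1052 − j233)
|Γ| = 509/1080 = 0.472
VSWR = (1 + |Γ|)/(1 − |Γ|) = 1.47/0.528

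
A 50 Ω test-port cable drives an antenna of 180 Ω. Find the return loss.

Γ = (180 − 50)/(180 + 50) = 0.565
RL = −20·log₁₀|Γ| = −20·log₁₀(0.565)

RL ≈ 4.96 dB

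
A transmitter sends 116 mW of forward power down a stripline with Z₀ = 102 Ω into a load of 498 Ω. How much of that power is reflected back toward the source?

P_reflected ≈ 50.5 mW

Γ = (498 − 102)/(498 + 102) = 0.66
|Γ|² = 0.436
P_refl = |Γ|²·P_inc = 50.5 mW, P_del = (1 − |Γ|²)·P_inc = 65.5 mW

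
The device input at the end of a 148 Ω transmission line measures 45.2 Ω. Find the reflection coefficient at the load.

Γ = -0.532

Γ = (Z_L − Z_0)/(Z_L + Z_0) = (45.2 − 148)/(45.2 + 148) = -102.8/193.2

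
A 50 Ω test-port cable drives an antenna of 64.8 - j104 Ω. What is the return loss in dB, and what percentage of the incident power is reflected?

RL ≈ 3.37 dB; 46% of incident power reflected

Γ = (14.8 − j104)/(114.8 − j104), |Γ| = 0.678
RL = −20·log₁₀(0.678) = 3.37 dB
P_refl/P_inc = |Γ|² = 0.46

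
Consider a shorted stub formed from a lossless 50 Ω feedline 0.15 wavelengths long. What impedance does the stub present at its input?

βl = 2π × 0.15 = 54°
tan(βl) = 1.38
For a shorted stub, Z_in = jZ_0·tan(βl)

Z_in ≈ +j68.8 Ω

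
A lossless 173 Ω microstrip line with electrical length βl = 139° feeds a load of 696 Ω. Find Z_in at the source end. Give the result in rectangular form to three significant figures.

tan(βl) = tan(139°) = -0.869
Z_in = Z_0·(Z_L + jZ_0·tanβl)/(Z_0 + jZ_L·tanβl)
     = 173·(696 − j150)/(173 − j605)

Z_in ≈ 92.4 + j173 Ω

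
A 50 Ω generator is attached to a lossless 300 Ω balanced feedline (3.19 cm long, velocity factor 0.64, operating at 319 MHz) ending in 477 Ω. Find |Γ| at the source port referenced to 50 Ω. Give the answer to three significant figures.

λ = v/f = 0.64·c / 319 MHz = 0.602 m
βl = 2π·l/λ = 2π × 0.053 = 19.1°
tan(βl) = 0.346
Z_in = Z_0·(Z_L + jZ_0·tanβl)/(Z_0 + jZ_L·tanβl) = 410 − j122 Ω
Γ_s = (Z_in − Z_s)/(Z_in + Z_s) = (360 − j122)/(460 − j122), |Γ_s| = 0.799

|Γ| ≈ 0.799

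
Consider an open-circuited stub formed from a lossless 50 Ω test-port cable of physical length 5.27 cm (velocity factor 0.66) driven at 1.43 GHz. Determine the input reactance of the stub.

λ = v/f = 0.66·c / 1.43 GHz = 0.138 m
βl = 2π·l/λ = 2π × 0.381 = 137°
tan(βl) = -0.932
For an open-circuited stub, Z_in = −jZ_0·cot(βl) = −jZ_0/tan(βl)

X_in ≈ 53.7 Ω (inductive)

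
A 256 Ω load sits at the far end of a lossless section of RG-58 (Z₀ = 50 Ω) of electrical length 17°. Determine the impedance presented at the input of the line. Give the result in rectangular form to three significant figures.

Z_in ≈ 81.1 − j112 Ω

tan(βl) = tan(17°) = 0.306
Z_in = Z_0·(Z_L + jZ_0·tanβl)/(Z_0 + jZ_L·tanβl)
     = 50·(256 + j15.3)/(50 + j78.3)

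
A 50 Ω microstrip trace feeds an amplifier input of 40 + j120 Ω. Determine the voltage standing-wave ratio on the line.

VSWR ≈ 9.14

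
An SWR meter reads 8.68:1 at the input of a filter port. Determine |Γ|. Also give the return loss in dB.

|Γ| ≈ 0.793; return loss ≈ 2.01 dB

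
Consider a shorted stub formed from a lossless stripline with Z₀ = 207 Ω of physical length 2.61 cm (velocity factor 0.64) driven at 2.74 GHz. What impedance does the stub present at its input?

λ = v/f = 0.64·c / 2.74 GHz = 0.0701 m
βl = 2π·l/λ = 2π × 0.372 = 134°
tan(βl) = -1.03
For a shorted stub, Z_in = jZ_0·tan(βl)

Z_in ≈ −j214 Ω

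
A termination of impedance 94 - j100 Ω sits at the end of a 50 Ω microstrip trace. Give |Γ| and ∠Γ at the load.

Γ ≈ 0.623 ∠ -31.5°

Γ = (Z_L − Z_0)/(Z_L + Z_0) = (44 − j100)/(144 − j100)
|Γ| = 109/175 = 0.623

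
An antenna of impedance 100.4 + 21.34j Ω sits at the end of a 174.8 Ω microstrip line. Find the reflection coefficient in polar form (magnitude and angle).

Γ ≈ 0.28 ∠ 160°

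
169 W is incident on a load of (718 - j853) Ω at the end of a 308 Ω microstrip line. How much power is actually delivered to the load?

|Γ| = |(410 − j853)/(1026 − j853)| = 0.709
|Γ|² = 0.503
P_refl = |Γ|²·P_inc = 85 W, P_del = (1 − |Γ|²)·P_inc = 84 W

P_delivered ≈ 84 W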